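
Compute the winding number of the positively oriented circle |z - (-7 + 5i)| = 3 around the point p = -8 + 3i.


Step 1: Center c = (-7, 5), radius = 3
Step 2: |p - c|^2 = (-1)^2 + (-2)^2 = 5
Step 3: r^2 = 9
Step 4: |p-c| < r so winding number = 1

1


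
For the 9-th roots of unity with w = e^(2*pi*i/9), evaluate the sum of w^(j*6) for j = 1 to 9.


Step 1: The sum sum_{j=1}^{n} w^(k*j) equals n if n | k, else 0.
Step 2: Here n = 9, k = 6
Step 3: Does n divide k? 9 | 6 -> False
Step 4: Sum = 0

0


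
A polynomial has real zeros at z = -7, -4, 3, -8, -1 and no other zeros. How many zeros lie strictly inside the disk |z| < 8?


Step 1: Check each root:
  z = -7: |-7| = 7 < 8
  z = -4: |-4| = 4 < 8
  z = 3: |3| = 3 < 8
  z = -8: |-8| = 8 >= 8
  z = -1: |-1| = 1 < 8
Step 2: Count = 4

4


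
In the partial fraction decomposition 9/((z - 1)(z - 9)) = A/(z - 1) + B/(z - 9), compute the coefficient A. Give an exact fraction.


Step 1: Multiply both sides by (z - 1) and set z = 1
Step 2: A = 9 / (1 - 9)
Step 3: A = 9 / (-8)
Step 4: A = -9/8

-9/8


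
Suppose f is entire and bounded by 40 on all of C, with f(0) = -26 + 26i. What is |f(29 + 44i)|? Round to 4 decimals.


Step 1: By Liouville's theorem, a bounded entire function is constant.
Step 2: f(z) = f(0) = -26 + 26i for all z.
Step 3: |f(w)| = |-26 + 26i| = sqrt(676 + 676)
Step 4: = 36.7696

36.7696


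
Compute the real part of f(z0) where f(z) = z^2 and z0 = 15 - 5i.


Step 1: z0 = 15 - 5i
Step 2: z0^2 = 15^2 - (-5)^2 - 150i
Step 3: real part = 225 - 25 = 200

200


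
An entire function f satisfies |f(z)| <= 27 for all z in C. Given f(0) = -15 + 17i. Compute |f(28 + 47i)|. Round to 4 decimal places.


Step 1: By Liouville's theorem, a bounded entire function is constant.
Step 2: f(z) = f(0) = -15 + 17i for all z.
Step 3: |f(w)| = |-15 + 17i| = sqrt(225 + 289)
Step 4: = 22.6716

22.6716


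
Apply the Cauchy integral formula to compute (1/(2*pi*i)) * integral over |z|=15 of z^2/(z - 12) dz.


Step 1: f(z) = z^2, a = 12 is inside |z| = 15
Step 2: By Cauchy integral formula: (1/(2pi*i)) * integral = f(a)
Step 3: f(12) = 12^2 = 144

144


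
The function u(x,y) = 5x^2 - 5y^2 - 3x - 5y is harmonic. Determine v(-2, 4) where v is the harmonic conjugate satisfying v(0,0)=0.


Step 1: v_x = -u_y = 10y + 5
Step 2: v_y = u_x = 10x - 3
Step 3: v = 10xy + 5x - 3y + C
Step 4: v(0,0) = 0 => C = 0
Step 5: v(-2, 4) = -102

-102


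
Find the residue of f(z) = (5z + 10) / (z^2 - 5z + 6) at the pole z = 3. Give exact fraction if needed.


Step 1: Q(z) = z^2 - 5z + 6 = (z - 3)(z - 2)
Step 2: Q'(z) = 2z - 5
Step 3: Q'(3) = 1, P(3) = 25
Step 4: Res = P(3)/Q'(3) = 25/1 = 25

25


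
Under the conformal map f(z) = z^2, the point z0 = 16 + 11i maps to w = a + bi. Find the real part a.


Step 1: z0 = 16 + 11i
Step 2: z0^2 = 16^2 - 11^2 + 352i
Step 3: real part = 256 - 121 = 135

135


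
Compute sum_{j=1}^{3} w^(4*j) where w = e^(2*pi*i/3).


Step 1: The sum sum_{j=1}^{n} w^(k*j) equals n if n | k, else 0.
Step 2: Here n = 3, k = 4
Step 3: Does n divide k? 3 | 4 -> False
Step 4: Sum = 0

0


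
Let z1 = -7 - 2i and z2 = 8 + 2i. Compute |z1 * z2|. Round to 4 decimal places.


Step 1: |z1| = sqrt((-7)^2 + (-2)^2) = sqrt(53)
Step 2: |z2| = sqrt(8^2 + 2^2) = sqrt(68)
Step 3: |z1*z2| = |z1|*|z2| = sqrt(53) * sqrt(68) = sqrt(53 * 68) = sqrt(3604)
Step 4: = 60.0333

60.0333


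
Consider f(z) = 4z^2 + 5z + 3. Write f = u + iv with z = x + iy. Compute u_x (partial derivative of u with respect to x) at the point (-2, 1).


Step 1: f(z) = 4(x+iy)^2 + 5(x+iy) + 3
Step 2: u = 4(x^2 - y^2) + 5x + 3
Step 3: u_x = 8x + 5
Step 4: At (-2, 1): u_x = -16 + 5 = -11

-11


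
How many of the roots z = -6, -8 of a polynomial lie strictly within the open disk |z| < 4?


Step 1: Check each root:
  z = -6: |-6| = 6 >= 4
  z = -8: |-8| = 8 >= 4
Step 2: Count = 0

0


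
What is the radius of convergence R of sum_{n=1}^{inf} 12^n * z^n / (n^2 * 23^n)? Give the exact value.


Step 1: General term a_n = 12^n / (n^2 * 23^n)
Step 2: By the root test, |a_n|^(1/n) = 12 / (n^(2/n) * 23) -> 12/23 as n -> infinity (since n^(2/n) -> 1)
Step 3: R = 1/lim|a_n|^(1/n) = 23/12

23/12


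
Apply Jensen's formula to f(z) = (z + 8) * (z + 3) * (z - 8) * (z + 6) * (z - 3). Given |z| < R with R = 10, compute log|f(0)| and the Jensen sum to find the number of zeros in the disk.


Jensen's formula: (1/2pi)*integral log|f(Re^it)|dt = log|f(0)| + sum_{|a_k|<R} log(R/|a_k|)
Step 1: f(0) = 8 * 3 * (-8) * 6 * (-3) = 3456
Step 2: log|f(0)| = log|-8| + log|-3| + log|8| + log|-6| + log|3| = 8.1479
Step 3: Zeros inside |z| < 10: -8, -3, 8, -6, 3
Step 4: Jensen sum = log(10/8) + log(10/3) + log(10/8) + log(10/6) + log(10/3) = 3.3651
Step 5: n(R) = number of terms in the Jensen sum = count of zeros inside |z| < 10 = 5

5


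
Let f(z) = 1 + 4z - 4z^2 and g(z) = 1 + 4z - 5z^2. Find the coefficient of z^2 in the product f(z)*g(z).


Step 1: z^2 term in f*g comes from: (1)*(-5z^2) + (4z)*(4z) + (-4z^2)*(1)
Step 2: = -5 + 16 - 4
Step 3: = 7

7


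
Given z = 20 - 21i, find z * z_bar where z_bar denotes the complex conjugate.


Step 1: conj(z) = 20 + 21i
Step 2: z * conj(z) = 20^2 + (-21)^2
Step 3: = 400 + 441 = 841

841


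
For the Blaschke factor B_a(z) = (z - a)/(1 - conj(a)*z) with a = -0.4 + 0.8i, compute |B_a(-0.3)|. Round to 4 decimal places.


Step 1: Numerator z0 - a = -0.3 - (-0.4 + 0.8i) = 0.1 - 0.8i
Step 2: Denominator 1 - conj(a)*z0 = 1 - (-0.4 - 0.8i)*(-0.3) = 0.88 - 0.24i
Step 3: |z0 - a|^2 = 0.1^2 + (-0.8)^2 = 0.65; |1 - conj(a)*z0|^2 = 0.88^2 + (-0.24)^2 = 0.832
Step 4: |B_a(-0.3)| = sqrt(0.65 / 0.832) = sqrt(0.78125)
Step 5: = 0.8839

0.8839


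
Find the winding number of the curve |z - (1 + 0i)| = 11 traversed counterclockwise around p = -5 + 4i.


Step 1: Center c = (1, 0), radius = 11
Step 2: |p - c|^2 = (-6)^2 + 4^2 = 52
Step 3: r^2 = 121
Step 4: |p-c| < r so winding number = 1

1


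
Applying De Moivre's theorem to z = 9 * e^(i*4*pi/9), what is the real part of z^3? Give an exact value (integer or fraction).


Step 1: By De Moivre's theorem, z^3 = 9^3 * e^(i*3*4*pi/9) = 729 * (cos(4*pi/3) + i*sin(4*pi/3))
Step 2: |z|^3 = 9^3 = 729
Step 3: The angle 4*pi/3 already lies in [0, 2*pi)
Step 4: cos(4*pi/3) = -1/2
Step 5: Re(z^3) = 729 * (-1/2) = -729/2

-729/2


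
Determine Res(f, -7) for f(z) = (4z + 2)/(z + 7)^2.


Step 1: Pole of order 2 at z = -7
Step 2: Res = lim d/dz [(z + 7)^2 * f(z)] as z -> -7
Step 3: (z + 7)^2 * f(z) = 4z + 2
Step 4: d/dz[4z + 2] = 4

4


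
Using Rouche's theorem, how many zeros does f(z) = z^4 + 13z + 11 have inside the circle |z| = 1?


Step 1: On |z| = 1 the three terms have sizes |z^4| = 1^4 = 1, |13z| = 13*1 = 13, |11| = 11
Step 2: The dominant term is g(z) = 13z; let h(z) = z^4 + 11 so f = g + h
Step 3: On |z| = 1: |g| = 13 and |h| <= 1 + 11 = 12
Step 4: Since 13 > 12, |h| < |g| on |z| = 1, so by Rouche f has the same number of zeros as g inside |z| < 1
Step 5: g(z) = 13z has 1 zero (at the origin, multiplicity 1) inside |z| < 1. Answer = 1

1


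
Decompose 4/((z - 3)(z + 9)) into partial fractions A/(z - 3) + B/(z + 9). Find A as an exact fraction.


Step 1: Multiply both sides by (z - 3) and set z = 3
Step 2: A = 4 / (3 + 9)
Step 3: A = 4 / 12
Step 4: A = 1/3

1/3


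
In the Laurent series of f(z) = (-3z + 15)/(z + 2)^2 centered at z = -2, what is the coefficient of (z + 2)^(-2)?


Step 1: Write the numerator in powers of (z + 2): -3z + 15 = -3(z + 2) + (-3*(-2) + 15) = -3(z + 2) + 21
Step 2: Divide by (z + 2)^2: f(z) = 21(z + 2)^(-2) - 3(z + 2)^(-1)
Step 3: This finite sum is the Laurent series of f about z = -2.
Step 4: Coefficient of (z + 2)^(-2) = -3*(-2) + 15 = 21

21


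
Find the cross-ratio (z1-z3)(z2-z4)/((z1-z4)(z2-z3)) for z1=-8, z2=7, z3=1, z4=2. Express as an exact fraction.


Step 1: (z1-z3)(z2-z4) = (-9) * 5 = -45
Step 2: (z1-z4)(z2-z3) = (-10) * 6 = -60
Step 3: Cross-ratio = 45/60 = 3/4

3/4


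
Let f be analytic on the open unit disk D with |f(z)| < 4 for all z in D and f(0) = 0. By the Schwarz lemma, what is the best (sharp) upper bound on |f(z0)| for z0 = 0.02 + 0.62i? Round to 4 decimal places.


Step 1: g = f/4 maps D -> D with g(0) = 0, so by the Schwarz lemma |g(z)| <= |z|, i.e. |f(z)| <= 4|z|; this is sharp (f(z) = 4z).
Step 2: |z0|^2 = 0.02^2 + 0.62^2 = 0.3848
Step 3: |z0| = sqrt(0.3848) = 0.620322
Step 4: Best bound = 4 * |z0| = 4 * 0.620322 = 2.4813

2.4813


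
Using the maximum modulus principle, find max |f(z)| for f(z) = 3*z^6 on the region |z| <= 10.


Step 1: On |z| = 10, |f(z)| = 3 * |z|^6 = 3 * 10^6
Step 2: By maximum modulus principle, maximum is on boundary.
Step 3: Maximum = 3 * 1000000 = 3000000

3000000


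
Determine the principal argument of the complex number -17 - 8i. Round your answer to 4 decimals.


Step 1: z = -17 - 8i
Step 2: arg(z) = atan2(-8, -17)
Step 3: arg(z) = -2.7018

-2.7018


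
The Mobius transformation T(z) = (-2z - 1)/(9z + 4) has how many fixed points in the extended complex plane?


Step 1: Fixed points satisfy T(z) = z
Step 2: 9z^2 + 6z + 1 = 0
Step 3: Discriminant = 6^2 - 4*9*1 = 0
Step 4: Number of fixed points = 1

1


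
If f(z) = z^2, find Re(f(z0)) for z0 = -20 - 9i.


Step 1: z0 = -20 - 9i
Step 2: z0^2 = (-20)^2 - (-9)^2 + 360i
Step 3: real part = 400 - 81 = 319

319


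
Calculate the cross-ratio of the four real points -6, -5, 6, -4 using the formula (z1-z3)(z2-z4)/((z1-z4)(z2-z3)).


Step 1: (z1-z3)(z2-z4) = (-12) * (-1) = 12
Step 2: (z1-z4)(z2-z3) = (-2) * (-11) = 22
Step 3: Cross-ratio = 12/22 = 6/11

6/11


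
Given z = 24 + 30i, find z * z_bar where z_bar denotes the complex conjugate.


Step 1: conj(z) = 24 - 30i
Step 2: z * conj(z) = 24^2 + 30^2
Step 3: = 576 + 900 = 1476

1476


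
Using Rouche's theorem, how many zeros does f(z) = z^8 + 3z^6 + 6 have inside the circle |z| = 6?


Step 1: On |z| = 6 the three terms have sizes |z^8| = 6^8 = 1679616, |3z^6| = 3*6^6 = 139968, |6| = 6
Step 2: The dominant term is g(z) = z^8; let h(z) = 3z^6 + 6 so f = g + h
Step 3: On |z| = 6: |g| = 1679616 and |h| <= 139968 + 6 = 139974
Step 4: Since 1679616 > 139974, |h| < |g| on |z| = 6, so by Rouche f has the same number of zeros as g inside |z| < 6
Step 5: g(z) = z^8 has 8 zeros (all at the origin) inside |z| < 6. Answer = 8

8


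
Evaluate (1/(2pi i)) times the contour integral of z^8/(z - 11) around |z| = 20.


Step 1: f(z) = z^8, a = 11 is inside |z| = 20
Step 2: By Cauchy integral formula: (1/(2pi*i)) * integral = f(a)
Step 3: f(11) = 11^8 = 214358881

214358881


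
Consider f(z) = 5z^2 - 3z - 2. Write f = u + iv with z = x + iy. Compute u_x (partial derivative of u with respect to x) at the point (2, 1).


Step 1: f(z) = 5(x+iy)^2 - 3(x+iy) - 2
Step 2: u = 5(x^2 - y^2) - 3x - 2
Step 3: u_x = 10x - 3
Step 4: At (2, 1): u_x = 20 - 3 = 17

17


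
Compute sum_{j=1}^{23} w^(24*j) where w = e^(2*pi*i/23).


Step 1: The sum sum_{j=1}^{n} w^(k*j) equals n if n | k, else 0.
Step 2: Here n = 23, k = 24
Step 3: Does n divide k? 23 | 24 -> False
Step 4: Sum = 0

0


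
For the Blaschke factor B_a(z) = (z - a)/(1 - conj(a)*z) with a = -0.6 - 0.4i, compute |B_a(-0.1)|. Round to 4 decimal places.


Step 1: Numerator z0 - a = -0.1 - (-0.6 - 0.4i) = 0.5 + 0.4i
Step 2: Denominator 1 - conj(a)*z0 = 1 - (-0.6 + 0.4i)*(-0.1) = 0.94 + 0.04i
Step 3: |z0 - a|^2 = 0.5^2 + 0.4^2 = 0.41; |1 - conj(a)*z0|^2 = 0.94^2 + 0.04^2 = 0.8852
Step 4: |B_a(-0.1)| = sqrt(0.41 / 0.8852) = sqrt(0.463172)
Step 5: = 0.6806

0.6806


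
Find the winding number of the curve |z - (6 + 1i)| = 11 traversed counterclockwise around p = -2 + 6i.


Step 1: Center c = (6, 1), radius = 11
Step 2: |p - c|^2 = (-8)^2 + 5^2 = 89
Step 3: r^2 = 121
Step 4: |p-c| < r so winding number = 1

1


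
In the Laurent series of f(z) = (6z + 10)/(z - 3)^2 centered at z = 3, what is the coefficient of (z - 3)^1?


Step 1: Write the numerator in powers of (z - 3): 6z + 10 = 6(z - 3) + (6*3 + 10) = 6(z - 3) + 28
Step 2: Divide by (z - 3)^2: f(z) = 28(z - 3)^(-2) + 6(z - 3)^(-1)
Step 3: This finite sum is the Laurent series of f about z = 3.
Step 4: Only the powers -2 and -1 appear, so the coefficient of (z - 3)^1 = 0

0


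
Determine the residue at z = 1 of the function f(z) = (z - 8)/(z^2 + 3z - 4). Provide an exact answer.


Step 1: Q(z) = z^2 + 3z - 4 = (z - 1)(z + 4)
Step 2: Q'(z) = 2z + 3
Step 3: Q'(1) = 5, P(1) = -7
Step 4: Res = P(1)/Q'(1) = -7/5 = -7/5

-7/5


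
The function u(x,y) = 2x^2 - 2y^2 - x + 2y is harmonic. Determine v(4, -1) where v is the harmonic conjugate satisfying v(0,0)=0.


Step 1: v_x = -u_y = 4y - 2
Step 2: v_y = u_x = 4x - 1
Step 3: v = 4xy - 2x - y + C
Step 4: v(0,0) = 0 => C = 0
Step 5: v(4, -1) = -23

-23


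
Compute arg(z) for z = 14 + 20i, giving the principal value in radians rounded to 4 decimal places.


Step 1: z = 14 + 20i
Step 2: arg(z) = atan2(20, 14)
Step 3: arg(z) = 0.9601

0.9601


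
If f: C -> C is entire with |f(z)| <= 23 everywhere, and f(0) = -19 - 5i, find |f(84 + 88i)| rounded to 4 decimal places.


Step 1: By Liouville's theorem, a bounded entire function is constant.
Step 2: f(z) = f(0) = -19 - 5i for all z.
Step 3: |f(w)| = |-19 - 5i| = sqrt(361 + 25)
Step 4: = 19.6469

19.6469


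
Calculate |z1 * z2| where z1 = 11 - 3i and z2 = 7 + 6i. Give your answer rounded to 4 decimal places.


Step 1: |z1| = sqrt(11^2 + (-3)^2) = sqrt(130)
Step 2: |z2| = sqrt(7^2 + 6^2) = sqrt(85)
Step 3: |z1*z2| = |z1|*|z2| = sqrt(130) * sqrt(85) = sqrt(130 * 85) = sqrt(11050)
Step 4: = 105.119

105.119


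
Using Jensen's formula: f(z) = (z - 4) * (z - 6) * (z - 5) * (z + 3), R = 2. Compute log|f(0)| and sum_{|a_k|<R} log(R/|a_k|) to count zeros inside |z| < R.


Jensen's formula: (1/2pi)*integral log|f(Re^it)|dt = log|f(0)| + sum_{|a_k|<R} log(R/|a_k|)
Step 1: f(0) = (-4) * (-6) * (-5) * 3 = -360
Step 2: log|f(0)| = log|4| + log|6| + log|5| + log|-3| = 5.8861
Step 3: Zeros inside |z| < 2: none
Step 4: Jensen sum = (empty sum) = 0
Step 5: n(R) = number of terms in the Jensen sum = count of zeros inside |z| < 2 = 0

0


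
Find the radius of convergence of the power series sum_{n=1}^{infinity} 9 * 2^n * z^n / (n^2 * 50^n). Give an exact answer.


Step 1: General term a_n = 9 * 2^n / (n^2 * 50^n)
Step 2: By the root test, |a_n|^(1/n) = 9^(1/n) * 2 / (n^(2/n) * 50) -> 2/50 as n -> infinity (since 9^(1/n) -> 1 and n^(2/n) -> 1)
Step 3: R = 1/lim|a_n|^(1/n) = 50/2 = 25

25


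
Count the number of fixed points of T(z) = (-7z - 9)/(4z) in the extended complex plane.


Step 1: Fixed points satisfy T(z) = z
Step 2: 4z^2 + 7z + 9 = 0
Step 3: Discriminant = 7^2 - 4*4*9 = -95
Step 4: Number of fixed points = 2

2


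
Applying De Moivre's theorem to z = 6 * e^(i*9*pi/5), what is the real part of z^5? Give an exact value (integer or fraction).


Step 1: By De Moivre's theorem, z^5 = 6^5 * e^(i*5*9*pi/5) = 7776 * (cos(9*pi) + i*sin(9*pi))
Step 2: |z|^5 = 6^5 = 7776
Step 3: Reduce the angle mod 2*pi: 9*pi - 8*pi = pi
Step 4: cos(pi) = -1
Step 5: Re(z^5) = 7776 * (-1) = -7776

-7776


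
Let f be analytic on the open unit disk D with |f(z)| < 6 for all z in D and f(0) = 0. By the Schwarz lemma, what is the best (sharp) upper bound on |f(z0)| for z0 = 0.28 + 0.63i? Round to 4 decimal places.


Step 1: g = f/6 maps D -> D with g(0) = 0, so by the Schwarz lemma |g(z)| <= |z|, i.e. |f(z)| <= 6|z|; this is sharp (f(z) = 6z).
Step 2: |z0|^2 = 0.28^2 + 0.63^2 = 0.4753
Step 3: |z0| = sqrt(0.4753) = 0.68942
Step 4: Best bound = 6 * |z0| = 6 * 0.68942 = 4.1365

4.1365


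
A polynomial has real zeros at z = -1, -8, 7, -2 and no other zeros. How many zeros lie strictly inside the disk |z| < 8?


Step 1: Check each root:
  z = -1: |-1| = 1 < 8
  z = -8: |-8| = 8 >= 8
  z = 7: |7| = 7 < 8
  z = -2: |-2| = 2 < 8
Step 2: Count = 3

3


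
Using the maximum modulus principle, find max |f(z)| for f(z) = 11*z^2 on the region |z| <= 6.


Step 1: On |z| = 6, |f(z)| = 11 * |z|^2 = 11 * 6^2
Step 2: By maximum modulus principle, maximum is on boundary.
Step 3: Maximum = 11 * 36 = 396

396


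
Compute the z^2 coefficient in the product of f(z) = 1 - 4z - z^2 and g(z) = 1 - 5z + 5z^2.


Step 1: z^2 term in f*g comes from: (1)*(5z^2) + (-4z)*(-5z) + (-z^2)*(1)
Step 2: = 5 + 20 - 1
Step 3: = 24

24


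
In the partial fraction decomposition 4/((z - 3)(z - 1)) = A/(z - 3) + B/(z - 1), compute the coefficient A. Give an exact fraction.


Step 1: Multiply both sides by (z - 3) and set z = 3
Step 2: A = 4 / (3 - 1)
Step 3: A = 4 / 2
Step 4: A = 2

2


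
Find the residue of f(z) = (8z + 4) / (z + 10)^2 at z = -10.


Step 1: Pole of order 2 at z = -10
Step 2: Res = lim d/dz [(z + 10)^2 * f(z)] as z -> -10
Step 3: (z + 10)^2 * f(z) = 8z + 4
Step 4: d/dz[8z + 4] = 8

8


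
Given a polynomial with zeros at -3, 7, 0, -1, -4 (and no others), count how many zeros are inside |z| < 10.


Step 1: Check each root:
  z = -3: |-3| = 3 < 10
  z = 7: |7| = 7 < 10
  z = 0: |0| = 0 < 10
  z = -1: |-1| = 1 < 10
  z = -4: |-4| = 4 < 10
Step 2: Count = 5

5


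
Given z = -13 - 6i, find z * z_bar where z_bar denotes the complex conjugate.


Step 1: conj(z) = -13 + 6i
Step 2: z * conj(z) = (-13)^2 + (-6)^2
Step 3: = 169 + 36 = 205

205


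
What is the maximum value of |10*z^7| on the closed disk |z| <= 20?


Step 1: On |z| = 20, |f(z)| = 10 * |z|^7 = 10 * 20^7
Step 2: By maximum modulus principle, maximum is on boundary.
Step 3: Maximum = 10 * 1280000000 = 12800000000

12800000000


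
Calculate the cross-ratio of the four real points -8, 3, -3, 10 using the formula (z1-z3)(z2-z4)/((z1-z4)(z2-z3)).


Step 1: (z1-z3)(z2-z4) = (-5) * (-7) = 35
Step 2: (z1-z4)(z2-z3) = (-18) * 6 = -108
Step 3: Cross-ratio = -35/108 = -35/108

-35/108


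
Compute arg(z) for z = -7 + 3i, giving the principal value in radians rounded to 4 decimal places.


Step 1: z = -7 + 3i
Step 2: arg(z) = atan2(3, -7)
Step 3: arg(z) = 2.7367

2.7367


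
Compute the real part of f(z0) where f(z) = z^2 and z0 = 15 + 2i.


Step 1: z0 = 15 + 2i
Step 2: z0^2 = 15^2 - 2^2 + 60i
Step 3: real part = 225 - 4 = 221

221


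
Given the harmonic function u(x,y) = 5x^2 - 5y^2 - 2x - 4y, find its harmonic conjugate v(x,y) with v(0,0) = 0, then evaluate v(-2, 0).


Step 1: v_x = -u_y = 10y + 4
Step 2: v_y = u_x = 10x - 2
Step 3: v = 10xy + 4x - 2y + C
Step 4: v(0,0) = 0 => C = 0
Step 5: v(-2, 0) = -8

-8


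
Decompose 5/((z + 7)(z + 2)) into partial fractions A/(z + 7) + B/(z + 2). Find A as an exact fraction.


Step 1: Multiply both sides by (z + 7) and set z = -7
Step 2: A = 5 / (-7 + 2)
Step 3: A = 5 / (-5)
Step 4: A = -1

-1


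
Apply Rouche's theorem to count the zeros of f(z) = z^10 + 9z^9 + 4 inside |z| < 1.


Step 1: On |z| = 1 the three terms have sizes |z^10| = 1^10 = 1, |9z^9| = 9*1^9 = 9, |4| = 4
Step 2: The dominant term is g(z) = 9z^9; let h(z) = z^10 + 4 so f = g + h
Step 3: On |z| = 1: |g| = 9 and |h| <= 1 + 4 = 5
Step 4: Since 9 > 5, |h| < |g| on |z| = 1, so by Rouche f has the same number of zeros as g inside |z| < 1
Step 5: g(z) = 9z^9 has 9 zeros (at the origin, multiplicity 9) inside |z| < 1. Answer = 9

9


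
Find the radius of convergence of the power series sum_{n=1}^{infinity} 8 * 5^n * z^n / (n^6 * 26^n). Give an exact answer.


Step 1: General term a_n = 8 * 5^n / (n^6 * 26^n)
Step 2: By the root test, |a_n|^(1/n) = 8^(1/n) * 5 / (n^(6/n) * 26) -> 5/26 as n -> infinity (since 8^(1/n) -> 1 and n^(6/n) -> 1)
Step 3: R = 1/lim|a_n|^(1/n) = 26/5

26/5


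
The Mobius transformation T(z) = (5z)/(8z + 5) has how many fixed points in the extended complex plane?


Step 1: Fixed points satisfy T(z) = z
Step 2: 8z^2 = 0
Step 3: Discriminant = 0^2 - 4*8*0 = 0
Step 4: Number of fixed points = 1

1


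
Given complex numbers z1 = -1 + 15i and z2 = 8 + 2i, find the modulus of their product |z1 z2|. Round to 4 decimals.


Step 1: |z1| = sqrt((-1)^2 + 15^2) = sqrt(226)
Step 2: |z2| = sqrt(8^2 + 2^2) = sqrt(68)
Step 3: |z1*z2| = |z1|*|z2| = sqrt(226) * sqrt(68) = sqrt(226 * 68) = sqrt(15368)
Step 4: = 123.9677

123.9677


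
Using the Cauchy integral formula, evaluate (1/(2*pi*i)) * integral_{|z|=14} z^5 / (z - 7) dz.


Step 1: f(z) = z^5, a = 7 is inside |z| = 14
Step 2: By Cauchy integral formula: (1/(2pi*i)) * integral = f(a)
Step 3: f(7) = 7^5 = 16807

16807


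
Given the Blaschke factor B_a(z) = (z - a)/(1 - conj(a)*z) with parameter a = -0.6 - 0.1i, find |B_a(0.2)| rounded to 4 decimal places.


Step 1: Numerator z0 - a = 0.2 - (-0.6 - 0.1i) = 0.8 + 0.1i
Step 2: Denominator 1 - conj(a)*z0 = 1 - (-0.6 + 0.1i)*0.2 = 1.12 - 0.02i
Step 3: |z0 - a|^2 = 0.8^2 + 0.1^2 = 0.65; |1 - conj(a)*z0|^2 = 1.12^2 + (-0.02)^2 = 1.2548
Step 4: |B_a(0.2)| = sqrt(0.65 / 1.2548) = sqrt(0.518011)
Step 5: = 0.7197

0.7197


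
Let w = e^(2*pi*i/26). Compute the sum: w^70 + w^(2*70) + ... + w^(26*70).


Step 1: The sum sum_{j=1}^{n} w^(k*j) equals n if n | k, else 0.
Step 2: Here n = 26, k = 70
Step 3: Does n divide k? 26 | 70 -> False
Step 4: Sum = 0

0


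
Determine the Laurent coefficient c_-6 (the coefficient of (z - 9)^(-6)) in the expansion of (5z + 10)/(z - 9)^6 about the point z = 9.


Step 1: Write the numerator in powers of (z - 9): 5z + 10 = 5(z - 9) + (5*9 + 10) = 5(z - 9) + 55
Step 2: Divide by (z - 9)^6: f(z) = 55(z - 9)^(-6) + 5(z - 9)^(-5)
Step 3: This finite sum is the Laurent series of f about z = 9.
Step 4: Coefficient of (z - 9)^(-6) = 5*9 + 10 = 55

55


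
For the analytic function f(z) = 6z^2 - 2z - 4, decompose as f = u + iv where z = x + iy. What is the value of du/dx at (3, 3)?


Step 1: f(z) = 6(x+iy)^2 - 2(x+iy) - 4
Step 2: u = 6(x^2 - y^2) - 2x - 4
Step 3: u_x = 12x - 2
Step 4: At (3, 3): u_x = 36 - 2 = 34

34


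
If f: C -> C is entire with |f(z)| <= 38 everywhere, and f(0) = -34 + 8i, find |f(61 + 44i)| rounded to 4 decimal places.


Step 1: By Liouville's theorem, a bounded entire function is constant.
Step 2: f(z) = f(0) = -34 + 8i for all z.
Step 3: |f(w)| = |-34 + 8i| = sqrt(1156 + 64)
Step 4: = 34.9285

34.9285


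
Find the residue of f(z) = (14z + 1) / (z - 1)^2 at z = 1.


Step 1: Pole of order 2 at z = 1
Step 2: Res = lim d/dz [(z - 1)^2 * f(z)] as z -> 1
Step 3: (z - 1)^2 * f(z) = 14z + 1
Step 4: d/dz[14z + 1] = 14

14


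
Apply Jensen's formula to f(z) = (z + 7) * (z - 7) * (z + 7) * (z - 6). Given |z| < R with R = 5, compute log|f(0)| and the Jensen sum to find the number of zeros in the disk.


Jensen's formula: (1/2pi)*integral log|f(Re^it)|dt = log|f(0)| + sum_{|a_k|<R} log(R/|a_k|)
Step 1: f(0) = 7 * (-7) * 7 * (-6) = 2058
Step 2: log|f(0)| = log|-7| + log|7| + log|-7| + log|6| = 7.6295
Step 3: Zeros inside |z| < 5: none
Step 4: Jensen sum = (empty sum) = 0
Step 5: n(R) = number of terms in the Jensen sum = count of zeros inside |z| < 5 = 0

0


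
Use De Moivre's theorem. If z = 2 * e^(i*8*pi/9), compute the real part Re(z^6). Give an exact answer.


Step 1: By De Moivre's theorem, z^6 = 2^6 * e^(i*6*8*pi/9) = 64 * (cos(16*pi/3) + i*sin(16*pi/3))
Step 2: |z|^6 = 2^6 = 64
Step 3: Reduce the angle mod 2*pi: 16*pi/3 - 4*pi = 4*pi/3
Step 4: cos(4*pi/3) = -1/2
Step 5: Re(z^6) = 64 * (-1/2) = -32

-32


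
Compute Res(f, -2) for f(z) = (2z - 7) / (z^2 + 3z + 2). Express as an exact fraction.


Step 1: Q(z) = z^2 + 3z + 2 = (z + 2)(z + 1)
Step 2: Q'(z) = 2z + 3
Step 3: Q'(-2) = -1, P(-2) = -11
Step 4: Res = P(-2)/Q'(-2) = -11/(-1) = 11

11


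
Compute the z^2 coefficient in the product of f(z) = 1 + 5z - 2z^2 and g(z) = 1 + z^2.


Step 1: z^2 term in f*g comes from: (1)*(z^2) + (5z)*(0) + (-2z^2)*(1)
Step 2: = 1 + 0 - 2
Step 3: = -1

-1


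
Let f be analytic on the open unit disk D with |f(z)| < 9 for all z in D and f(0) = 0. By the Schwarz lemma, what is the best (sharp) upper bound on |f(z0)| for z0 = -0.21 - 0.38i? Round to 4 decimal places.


Step 1: g = f/9 maps D -> D with g(0) = 0, so by the Schwarz lemma |g(z)| <= |z|, i.e. |f(z)| <= 9|z|; this is sharp (f(z) = 9z).
Step 2: |z0|^2 = (-0.21)^2 + (-0.38)^2 = 0.1885
Step 3: |z0| = sqrt(0.1885) = 0.434166
Step 4: Best bound = 9 * |z0| = 9 * 0.434166 = 3.9075

3.9075


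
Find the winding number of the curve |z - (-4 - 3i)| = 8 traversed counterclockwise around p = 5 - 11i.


Step 1: Center c = (-4, -3), radius = 8
Step 2: |p - c|^2 = 9^2 + (-8)^2 = 145
Step 3: r^2 = 64
Step 4: |p-c| > r so winding number = 0

0


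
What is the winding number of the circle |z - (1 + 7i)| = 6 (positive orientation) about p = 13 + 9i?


Step 1: Center c = (1, 7), radius = 6
Step 2: |p - c|^2 = 12^2 + 2^2 = 148
Step 3: r^2 = 36
Step 4: |p-c| > r so winding number = 0

0


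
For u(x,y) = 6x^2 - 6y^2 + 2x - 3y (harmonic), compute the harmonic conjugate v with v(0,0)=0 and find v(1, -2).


Step 1: v_x = -u_y = 12y + 3
Step 2: v_y = u_x = 12x + 2
Step 3: v = 12xy + 3x + 2y + C
Step 4: v(0,0) = 0 => C = 0
Step 5: v(1, -2) = -25

-25


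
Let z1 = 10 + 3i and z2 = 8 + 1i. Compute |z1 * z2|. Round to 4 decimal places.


Step 1: |z1| = sqrt(10^2 + 3^2) = sqrt(109)
Step 2: |z2| = sqrt(8^2 + 1^2) = sqrt(65)
Step 3: |z1*z2| = |z1|*|z2| = sqrt(109) * sqrt(65) = sqrt(109 * 65) = sqrt(7085)
Step 4: = 84.1724

84.1724


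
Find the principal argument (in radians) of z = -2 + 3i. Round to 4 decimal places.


Step 1: z = -2 + 3i
Step 2: arg(z) = atan2(3, -2)
Step 3: arg(z) = 2.1588

2.1588


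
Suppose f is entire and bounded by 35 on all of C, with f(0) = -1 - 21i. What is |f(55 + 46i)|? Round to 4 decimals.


Step 1: By Liouville's theorem, a bounded entire function is constant.
Step 2: f(z) = f(0) = -1 - 21i for all z.
Step 3: |f(w)| = |-1 - 21i| = sqrt(1 + 441)
Step 4: = 21.0238

21.0238


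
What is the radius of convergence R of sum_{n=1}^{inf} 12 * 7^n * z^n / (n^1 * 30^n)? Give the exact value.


Step 1: General term a_n = 12 * 7^n / (n^1 * 30^n)
Step 2: By the root test, |a_n|^(1/n) = 12^(1/n) * 7 / (n^(1/n) * 30) -> 7/30 as n -> infinity (since 12^(1/n) -> 1 and n^(1/n) -> 1)
Step 3: R = 1/lim|a_n|^(1/n) = 30/7

30/7


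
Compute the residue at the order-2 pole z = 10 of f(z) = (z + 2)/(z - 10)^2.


Step 1: Pole of order 2 at z = 10
Step 2: Res = lim d/dz [(z - 10)^2 * f(z)] as z -> 10
Step 3: (z - 10)^2 * f(z) = z + 2
Step 4: d/dz[z + 2] = 1

1


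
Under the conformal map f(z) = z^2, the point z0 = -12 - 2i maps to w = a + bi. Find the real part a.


Step 1: z0 = -12 - 2i
Step 2: z0^2 = (-12)^2 - (-2)^2 + 48i
Step 3: real part = 144 - 4 = 140

140


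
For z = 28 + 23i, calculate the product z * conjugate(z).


Step 1: conj(z) = 28 - 23i
Step 2: z * conj(z) = 28^2 + 23^2
Step 3: = 784 + 529 = 1313

1313


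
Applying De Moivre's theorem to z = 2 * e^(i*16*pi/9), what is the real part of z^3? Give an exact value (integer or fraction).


Step 1: By De Moivre's theorem, z^3 = 2^3 * e^(i*3*16*pi/9) = 8 * (cos(16*pi/3) + i*sin(16*pi/3))
Step 2: |z|^3 = 2^3 = 8
Step 3: Reduce the angle mod 2*pi: 16*pi/3 - 4*pi = 4*pi/3
Step 4: cos(4*pi/3) = -1/2
Step 5: Re(z^3) = 8 * (-1/2) = -4

-4


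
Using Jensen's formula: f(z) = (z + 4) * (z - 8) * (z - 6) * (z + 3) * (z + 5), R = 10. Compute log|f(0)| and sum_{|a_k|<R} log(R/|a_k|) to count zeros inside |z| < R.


Jensen's formula: (1/2pi)*integral log|f(Re^it)|dt = log|f(0)| + sum_{|a_k|<R} log(R/|a_k|)
Step 1: f(0) = 4 * (-8) * (-6) * 3 * 5 = 2880
Step 2: log|f(0)| = log|-4| + log|8| + log|6| + log|-3| + log|-5| = 7.9655
Step 3: Zeros inside |z| < 10: -4, 8, 6, -3, -5
Step 4: Jensen sum = log(10/4) + log(10/8) + log(10/6) + log(10/3) + log(10/5) = 3.5474
Step 5: n(R) = number of terms in the Jensen sum = count of zeros inside |z| < 10 = 5

5


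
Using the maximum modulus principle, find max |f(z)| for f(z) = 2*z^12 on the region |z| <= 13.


Step 1: On |z| = 13, |f(z)| = 2 * |z|^12 = 2 * 13^12
Step 2: By maximum modulus principle, maximum is on boundary.
Step 3: Maximum = 2 * 23298085122481 = 46596170244962

46596170244962


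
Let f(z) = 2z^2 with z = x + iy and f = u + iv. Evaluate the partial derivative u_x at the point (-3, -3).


Step 1: f(z) = 2(x+iy)^2 + 0
Step 2: u = 2(x^2 - y^2) + 0
Step 3: u_x = 4x + 0
Step 4: At (-3, -3): u_x = -12 + 0 = -12

-12


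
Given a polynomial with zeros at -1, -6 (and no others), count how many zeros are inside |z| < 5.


Step 1: Check each root:
  z = -1: |-1| = 1 < 5
  z = -6: |-6| = 6 >= 5
Step 2: Count = 1

1


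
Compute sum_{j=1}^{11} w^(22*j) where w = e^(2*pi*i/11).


Step 1: The sum sum_{j=1}^{n} w^(k*j) equals n if n | k, else 0.
Step 2: Here n = 11, k = 22
Step 3: Does n divide k? 11 | 22 -> True
Step 4: Sum = 11

11


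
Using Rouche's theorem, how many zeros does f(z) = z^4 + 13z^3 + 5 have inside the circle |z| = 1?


Step 1: On |z| = 1 the three terms have sizes |z^4| = 1^4 = 1, |13z^3| = 13*1^3 = 13, |5| = 5
Step 2: The dominant term is g(z) = 13z^3; let h(z) = z^4 + 5 so f = g + h
Step 3: On |z| = 1: |g| = 13 and |h| <= 1 + 5 = 6
Step 4: Since 13 > 6, |h| < |g| on |z| = 1, so by Rouche f has the same number of zeros as g inside |z| < 1
Step 5: g(z) = 13z^3 has 3 zeros (at the origin, multiplicity 3) inside |z| < 1. Answer = 3

3


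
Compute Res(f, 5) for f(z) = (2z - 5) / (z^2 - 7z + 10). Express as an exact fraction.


Step 1: Q(z) = z^2 - 7z + 10 = (z - 5)(z - 2)
Step 2: Q'(z) = 2z - 7
Step 3: Q'(5) = 3, P(5) = 5
Step 4: Res = P(5)/Q'(5) = 5/3 = 5/3

5/3


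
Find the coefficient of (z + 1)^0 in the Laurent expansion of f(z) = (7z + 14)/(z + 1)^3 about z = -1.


Step 1: Write the numerator in powers of (z + 1): 7z + 14 = 7(z + 1) + (7*(-1) + 14) = 7(z + 1) + 7
Step 2: Divide by (z + 1)^3: f(z) = 7(z + 1)^(-3) + 7(z + 1)^(-2)
Step 3: This finite sum is the Laurent series of f about z = -1.
Step 4: Only the powers -3 and -2 appear, so the coefficient of (z + 1)^0 = 0

0


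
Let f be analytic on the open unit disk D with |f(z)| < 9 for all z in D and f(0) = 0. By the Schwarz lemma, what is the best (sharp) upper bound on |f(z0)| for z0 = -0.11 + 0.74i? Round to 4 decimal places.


Step 1: g = f/9 maps D -> D with g(0) = 0, so by the Schwarz lemma |g(z)| <= |z|, i.e. |f(z)| <= 9|z|; this is sharp (f(z) = 9z).
Step 2: |z0|^2 = (-0.11)^2 + 0.74^2 = 0.5597
Step 3: |z0| = sqrt(0.5597) = 0.748131
Step 4: Best bound = 9 * |z0| = 9 * 0.748131 = 6.7332

6.7332


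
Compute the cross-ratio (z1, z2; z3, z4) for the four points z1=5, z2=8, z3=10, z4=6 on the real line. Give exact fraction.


Step 1: (z1-z3)(z2-z4) = (-5) * 2 = -10
Step 2: (z1-z4)(z2-z3) = (-1) * (-2) = 2
Step 3: Cross-ratio = -10/2 = -5

-5


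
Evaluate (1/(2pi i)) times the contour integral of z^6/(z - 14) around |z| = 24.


Step 1: f(z) = z^6, a = 14 is inside |z| = 24
Step 2: By Cauchy integral formula: (1/(2pi*i)) * integral = f(a)
Step 3: f(14) = 14^6 = 7529536

7529536


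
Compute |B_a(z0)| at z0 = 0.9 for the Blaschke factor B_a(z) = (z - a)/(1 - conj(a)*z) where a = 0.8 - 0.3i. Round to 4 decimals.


Step 1: Numerator z0 - a = 0.9 - (0.8 - 0.3i) = 0.1 + 0.3i
Step 2: Denominator 1 - conj(a)*z0 = 1 - (0.8 + 0.3i)*0.9 = 0.28 - 0.27i
Step 3: |z0 - a|^2 = 0.1^2 + 0.3^2 = 0.1; |1 - conj(a)*z0|^2 = 0.28^2 + (-0.27)^2 = 0.1513
Step 4: |B_a(0.9)| = sqrt(0.1 / 0.1513) = sqrt(0.660939)
Step 5: = 0.813

0.813


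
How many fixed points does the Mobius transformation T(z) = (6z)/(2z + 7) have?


Step 1: Fixed points satisfy T(z) = z
Step 2: 2z^2 + z = 0
Step 3: Discriminant = 1^2 - 4*2*0 = 1
Step 4: Number of fixed points = 2

2


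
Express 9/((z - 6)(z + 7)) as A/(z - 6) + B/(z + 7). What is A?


Step 1: Multiply both sides by (z - 6) and set z = 6
Step 2: A = 9 / (6 + 7)
Step 3: A = 9 / 13
Step 4: A = 9/13

9/13


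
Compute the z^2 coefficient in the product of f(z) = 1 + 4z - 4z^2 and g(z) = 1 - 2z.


Step 1: z^2 term in f*g comes from: (1)*(0) + (4z)*(-2z) + (-4z^2)*(1)
Step 2: = 0 - 8 - 4
Step 3: = -12

-12


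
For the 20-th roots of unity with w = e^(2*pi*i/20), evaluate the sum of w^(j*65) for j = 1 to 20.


Step 1: The sum sum_{j=1}^{n} w^(k*j) equals n if n | k, else 0.
Step 2: Here n = 20, k = 65
Step 3: Does n divide k? 20 | 65 -> False
Step 4: Sum = 0

0


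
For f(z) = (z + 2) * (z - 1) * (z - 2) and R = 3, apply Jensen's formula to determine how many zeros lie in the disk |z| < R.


Jensen's formula: (1/2pi)*integral log|f(Re^it)|dt = log|f(0)| + sum_{|a_k|<R} log(R/|a_k|)
Step 1: f(0) = 2 * (-1) * (-2) = 4
Step 2: log|f(0)| = log|-2| + log|1| + log|2| = 1.3863
Step 3: Zeros inside |z| < 3: -2, 1, 2
Step 4: Jensen sum = log(3/2) + log(3/1) + log(3/2) = 1.9095
Step 5: n(R) = number of terms in the Jensen sum = count of zeros inside |z| < 3 = 3

3


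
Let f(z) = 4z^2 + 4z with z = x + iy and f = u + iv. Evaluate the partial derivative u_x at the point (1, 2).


Step 1: f(z) = 4(x+iy)^2 + 4(x+iy) + 0
Step 2: u = 4(x^2 - y^2) + 4x + 0
Step 3: u_x = 8x + 4
Step 4: At (1, 2): u_x = 8 + 4 = 12

12


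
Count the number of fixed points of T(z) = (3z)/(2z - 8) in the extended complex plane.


Step 1: Fixed points satisfy T(z) = z
Step 2: 2z^2 - 11z = 0
Step 3: Discriminant = (-11)^2 - 4*2*0 = 121
Step 4: Number of fixed points = 2

2


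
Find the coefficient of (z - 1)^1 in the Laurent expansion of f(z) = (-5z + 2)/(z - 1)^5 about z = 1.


Step 1: Write the numerator in powers of (z - 1): -5z + 2 = -5(z - 1) + (-5*1 + 2) = -5(z - 1) - 3
Step 2: Divide by (z - 1)^5: f(z) = -3(z - 1)^(-5) - 5(z - 1)^(-4)
Step 3: This finite sum is the Laurent series of f about z = 1.
Step 4: Only the powers -5 and -4 appear, so the coefficient of (z - 1)^1 = 0

0


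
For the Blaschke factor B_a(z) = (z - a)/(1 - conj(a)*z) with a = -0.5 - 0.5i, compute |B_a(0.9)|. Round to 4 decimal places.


Step 1: Numerator z0 - a = 0.9 - (-0.5 - 0.5i) = 1.4 + 0.5i
Step 2: Denominator 1 - conj(a)*z0 = 1 - (-0.5 + 0.5i)*0.9 = 1.45 - 0.45i
Step 3: |z0 - a|^2 = 1.4^2 + 0.5^2 = 2.21; |1 - conj(a)*z0|^2 = 1.45^2 + (-0.45)^2 = 2.305
Step 4: |B_a(0.9)| = sqrt(2.21 / 2.305) = sqrt(0.958785)
Step 5: = 0.9792

0.9792


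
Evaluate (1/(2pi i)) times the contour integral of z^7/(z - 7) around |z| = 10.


Step 1: f(z) = z^7, a = 7 is inside |z| = 10
Step 2: By Cauchy integral formula: (1/(2pi*i)) * integral = f(a)
Step 3: f(7) = 7^7 = 823543

823543


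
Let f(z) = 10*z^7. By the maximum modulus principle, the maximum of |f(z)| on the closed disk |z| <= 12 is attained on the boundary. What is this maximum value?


Step 1: On |z| = 12, |f(z)| = 10 * |z|^7 = 10 * 12^7
Step 2: By maximum modulus principle, maximum is on boundary.
Step 3: Maximum = 10 * 35831808 = 358318080

358318080


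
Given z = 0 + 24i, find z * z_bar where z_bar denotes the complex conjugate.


Step 1: conj(z) = 0 - 24i
Step 2: z * conj(z) = 0^2 + 24^2
Step 3: = 0 + 576 = 576

576


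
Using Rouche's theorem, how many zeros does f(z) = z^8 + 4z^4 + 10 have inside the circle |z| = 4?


Step 1: On |z| = 4 the three terms have sizes |z^8| = 4^8 = 65536, |4z^4| = 4*4^4 = 1024, |10| = 10
Step 2: The dominant term is g(z) = z^8; let h(z) = 4z^4 + 10 so f = g + h
Step 3: On |z| = 4: |g| = 65536 and |h| <= 1024 + 10 = 1034
Step 4: Since 65536 > 1034, |h| < |g| on |z| = 4, so by Rouche f has the same number of zeros as g inside |z| < 4
Step 5: g(z) = z^8 has 8 zeros (all at the origin) inside |z| < 4. Answer = 8

8


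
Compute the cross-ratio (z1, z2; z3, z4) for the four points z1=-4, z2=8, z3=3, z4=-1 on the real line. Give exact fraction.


Step 1: (z1-z3)(z2-z4) = (-7) * 9 = -63
Step 2: (z1-z4)(z2-z3) = (-3) * 5 = -15
Step 3: Cross-ratio = 63/15 = 21/5

21/5


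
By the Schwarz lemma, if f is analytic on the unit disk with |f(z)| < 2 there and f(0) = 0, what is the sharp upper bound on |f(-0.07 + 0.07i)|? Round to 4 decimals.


Step 1: g = f/2 maps D -> D with g(0) = 0, so by the Schwarz lemma |g(z)| <= |z|, i.e. |f(z)| <= 2|z|; this is sharp (f(z) = 2z).
Step 2: |z0|^2 = (-0.07)^2 + 0.07^2 = 0.0098
Step 3: |z0| = sqrt(0.0098) = 0.098995
Step 4: Best bound = 2 * |z0| = 2 * 0.098995 = 0.198

0.198


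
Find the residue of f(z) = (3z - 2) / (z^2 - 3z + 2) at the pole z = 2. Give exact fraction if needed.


Step 1: Q(z) = z^2 - 3z + 2 = (z - 2)(z - 1)
Step 2: Q'(z) = 2z - 3
Step 3: Q'(2) = 1, P(2) = 4
Step 4: Res = P(2)/Q'(2) = 4/1 = 4

4


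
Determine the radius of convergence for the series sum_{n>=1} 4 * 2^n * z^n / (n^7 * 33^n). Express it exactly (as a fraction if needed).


Step 1: General term a_n = 4 * 2^n / (n^7 * 33^n)
Step 2: By the root test, |a_n|^(1/n) = 4^(1/n) * 2 / (n^(7/n) * 33) -> 2/33 as n -> infinity (since 4^(1/n) -> 1 and n^(7/n) -> 1)
Step 3: R = 1/lim|a_n|^(1/n) = 33/2

33/2


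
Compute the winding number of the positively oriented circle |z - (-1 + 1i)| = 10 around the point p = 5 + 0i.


Step 1: Center c = (-1, 1), radius = 10
Step 2: |p - c|^2 = 6^2 + (-1)^2 = 37
Step 3: r^2 = 100
Step 4: |p-c| < r so winding number = 1

1


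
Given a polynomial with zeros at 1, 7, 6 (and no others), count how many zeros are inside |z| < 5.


Step 1: Check each root:
  z = 1: |1| = 1 < 5
  z = 7: |7| = 7 >= 5
  z = 6: |6| = 6 >= 5
Step 2: Count = 1

1


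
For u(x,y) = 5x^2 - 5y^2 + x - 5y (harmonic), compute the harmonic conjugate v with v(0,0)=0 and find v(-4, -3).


Step 1: v_x = -u_y = 10y + 5
Step 2: v_y = u_x = 10x + 1
Step 3: v = 10xy + 5x + y + C
Step 4: v(0,0) = 0 => C = 0
Step 5: v(-4, -3) = 97

97


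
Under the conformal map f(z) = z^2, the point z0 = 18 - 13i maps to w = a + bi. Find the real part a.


Step 1: z0 = 18 - 13i
Step 2: z0^2 = 18^2 - (-13)^2 - 468i
Step 3: real part = 324 - 169 = 155

155


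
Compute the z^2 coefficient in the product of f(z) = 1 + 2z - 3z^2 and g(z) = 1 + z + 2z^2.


Step 1: z^2 term in f*g comes from: (1)*(2z^2) + (2z)*(z) + (-3z^2)*(1)
Step 2: = 2 + 2 - 3
Step 3: = 1

1


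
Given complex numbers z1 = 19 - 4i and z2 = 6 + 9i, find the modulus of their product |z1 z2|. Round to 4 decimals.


Step 1: |z1| = sqrt(19^2 + (-4)^2) = sqrt(377)
Step 2: |z2| = sqrt(6^2 + 9^2) = sqrt(117)
Step 3: |z1*z2| = |z1|*|z2| = sqrt(377) * sqrt(117) = sqrt(377 * 117) = sqrt(44109)
Step 4: = 210.0214

210.0214


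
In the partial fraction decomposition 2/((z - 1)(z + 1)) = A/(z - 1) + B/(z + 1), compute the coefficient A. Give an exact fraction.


Step 1: Multiply both sides by (z - 1) and set z = 1
Step 2: A = 2 / (1 + 1)
Step 3: A = 2 / 2
Step 4: A = 1

1


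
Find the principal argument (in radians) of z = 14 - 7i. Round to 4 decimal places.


Step 1: z = 14 - 7i
Step 2: arg(z) = atan2(-7, 14)
Step 3: arg(z) = -0.4636

-0.4636


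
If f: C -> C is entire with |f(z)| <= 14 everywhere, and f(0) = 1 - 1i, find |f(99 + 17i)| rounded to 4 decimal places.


Step 1: By Liouville's theorem, a bounded entire function is constant.
Step 2: f(z) = f(0) = 1 - 1i for all z.
Step 3: |f(w)| = |1 - 1i| = sqrt(1 + 1)
Step 4: = 1.4142

1.4142


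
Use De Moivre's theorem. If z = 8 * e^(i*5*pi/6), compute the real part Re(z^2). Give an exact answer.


Step 1: By De Moivre's theorem, z^2 = 8^2 * e^(i*2*5*pi/6) = 64 * (cos(5*pi/3) + i*sin(5*pi/3))
Step 2: |z|^2 = 8^2 = 64
Step 3: The angle 5*pi/3 already lies in [0, 2*pi)
Step 4: cos(5*pi/3) = 1/2
Step 5: Re(z^2) = 64 * 1/2 = 32

32


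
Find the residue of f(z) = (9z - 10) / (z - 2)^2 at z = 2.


Step 1: Pole of order 2 at z = 2
Step 2: Res = lim d/dz [(z - 2)^2 * f(z)] as z -> 2
Step 3: (z - 2)^2 * f(z) = 9z - 10
Step 4: d/dz[9z - 10] = 9

9


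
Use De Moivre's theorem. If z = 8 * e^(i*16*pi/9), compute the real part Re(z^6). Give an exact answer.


Step 1: By De Moivre's theorem, z^6 = 8^6 * e^(i*6*16*pi/9) = 262144 * (cos(32*pi/3) + i*sin(32*pi/3))
Step 2: |z|^6 = 8^6 = 262144
Step 3: Reduce the angle mod 2*pi: 32*pi/3 - 10*pi = 2*pi/3
Step 4: cos(2*pi/3) = -1/2
Step 5: Re(z^6) = 262144 * (-1/2) = -131072

-131072
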